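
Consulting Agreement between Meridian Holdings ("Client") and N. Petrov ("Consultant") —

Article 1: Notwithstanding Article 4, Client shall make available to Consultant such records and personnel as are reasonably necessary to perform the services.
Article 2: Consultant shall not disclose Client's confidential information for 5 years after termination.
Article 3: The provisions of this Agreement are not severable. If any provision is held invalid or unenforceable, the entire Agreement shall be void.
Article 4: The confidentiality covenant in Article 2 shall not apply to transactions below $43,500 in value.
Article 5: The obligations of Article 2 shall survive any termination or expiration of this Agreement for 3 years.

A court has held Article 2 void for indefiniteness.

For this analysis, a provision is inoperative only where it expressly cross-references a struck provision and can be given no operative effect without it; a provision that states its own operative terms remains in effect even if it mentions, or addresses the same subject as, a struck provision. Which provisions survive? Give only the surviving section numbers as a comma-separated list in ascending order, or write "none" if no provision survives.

none

Article 2 is struck. Article 4 operates only by reference to Article 2, so it falls with Article 2. Article 5 operates only by reference to Article 2, so it falls with Article 2. Article 3 provides that the Agreement is not severable, so the invalidity of any one provision voids the entire Agreement. No provision of the Agreement survives.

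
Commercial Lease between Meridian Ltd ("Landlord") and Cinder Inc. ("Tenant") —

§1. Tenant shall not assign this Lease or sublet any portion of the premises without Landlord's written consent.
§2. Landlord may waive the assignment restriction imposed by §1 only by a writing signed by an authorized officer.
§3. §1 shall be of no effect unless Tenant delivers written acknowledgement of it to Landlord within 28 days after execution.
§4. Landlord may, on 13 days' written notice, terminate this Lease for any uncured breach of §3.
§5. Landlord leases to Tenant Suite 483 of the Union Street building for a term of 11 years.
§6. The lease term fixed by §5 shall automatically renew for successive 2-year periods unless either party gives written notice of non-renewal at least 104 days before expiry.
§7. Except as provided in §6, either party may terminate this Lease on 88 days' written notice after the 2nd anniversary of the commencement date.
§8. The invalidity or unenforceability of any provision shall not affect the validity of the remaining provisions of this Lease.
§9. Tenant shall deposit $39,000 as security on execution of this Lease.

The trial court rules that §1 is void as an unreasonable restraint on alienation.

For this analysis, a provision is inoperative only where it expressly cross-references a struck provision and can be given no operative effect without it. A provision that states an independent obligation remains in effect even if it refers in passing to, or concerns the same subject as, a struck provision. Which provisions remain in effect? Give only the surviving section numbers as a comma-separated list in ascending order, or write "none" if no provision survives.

§1 is struck. The only function of §2 is the waiver condition for §1, so it cannot stand once §1 is removed. §3 operates only by reference to §1, so it falls with §1. §4 has no operative effect of its own apart from §3 and is therefore inoperative. Under the severability clause in §8, the remaining provisions continue in force. That leaves §5, §6, §7, §8, and §9 in effect.

5, 6, 7, 8, 9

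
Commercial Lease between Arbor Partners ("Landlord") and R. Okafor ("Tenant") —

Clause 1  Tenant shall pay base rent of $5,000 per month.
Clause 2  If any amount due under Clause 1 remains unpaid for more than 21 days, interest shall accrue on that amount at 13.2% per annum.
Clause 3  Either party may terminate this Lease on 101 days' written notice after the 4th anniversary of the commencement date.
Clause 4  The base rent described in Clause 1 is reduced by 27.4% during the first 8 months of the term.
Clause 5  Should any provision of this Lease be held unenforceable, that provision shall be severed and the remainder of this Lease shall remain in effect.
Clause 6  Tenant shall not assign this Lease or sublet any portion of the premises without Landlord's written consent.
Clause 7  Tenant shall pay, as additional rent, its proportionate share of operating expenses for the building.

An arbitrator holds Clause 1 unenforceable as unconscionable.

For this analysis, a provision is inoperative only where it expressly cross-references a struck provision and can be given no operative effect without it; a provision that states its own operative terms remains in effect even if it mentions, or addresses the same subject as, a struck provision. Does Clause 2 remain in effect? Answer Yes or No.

Clause 1 is struck. Clause 2 does nothing except set the default interest on the base rent by reference to Clause 1; with Clause 1 gone it has no independent effect and is inoperative. Clause 4 does nothing except set the introductory reduction to the base rent by reference to Clause 1; with Clause 1 gone it has no independent effect and is inoperative. Under the severability clause in Clause 5, the remaining provisions continue in force. The provisions still in force are Clause 3, Clause 5, Clause 6, and Clause 7. Clause 2 is among the inoperative provisions, so the answer is no.

No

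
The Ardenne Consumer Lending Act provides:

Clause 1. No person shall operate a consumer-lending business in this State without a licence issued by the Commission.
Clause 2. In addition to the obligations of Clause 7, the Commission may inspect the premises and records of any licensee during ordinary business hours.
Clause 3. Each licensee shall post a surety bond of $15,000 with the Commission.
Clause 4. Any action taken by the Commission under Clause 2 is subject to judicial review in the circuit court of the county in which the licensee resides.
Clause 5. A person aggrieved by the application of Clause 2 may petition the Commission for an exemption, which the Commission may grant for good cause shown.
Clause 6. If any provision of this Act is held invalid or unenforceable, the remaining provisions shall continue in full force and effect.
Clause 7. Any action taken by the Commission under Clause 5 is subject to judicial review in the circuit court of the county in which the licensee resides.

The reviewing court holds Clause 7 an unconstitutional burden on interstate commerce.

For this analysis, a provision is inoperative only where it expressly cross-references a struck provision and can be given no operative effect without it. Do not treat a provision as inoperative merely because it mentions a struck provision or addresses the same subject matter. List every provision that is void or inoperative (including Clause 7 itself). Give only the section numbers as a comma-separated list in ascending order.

7

Clause 7 is struck. Although Clause 2 refers to Clause 7, its operative terms do not depend on Clause 7, so it remains in effect. Nothing else in the Act is defined by reference to Clause 7. Under the severability clause in Clause 6, the remaining provisions continue in force. That leaves Clause 1, Clause 2, Clause 3, Clause 4, Clause 5, and Clause 6 in effect.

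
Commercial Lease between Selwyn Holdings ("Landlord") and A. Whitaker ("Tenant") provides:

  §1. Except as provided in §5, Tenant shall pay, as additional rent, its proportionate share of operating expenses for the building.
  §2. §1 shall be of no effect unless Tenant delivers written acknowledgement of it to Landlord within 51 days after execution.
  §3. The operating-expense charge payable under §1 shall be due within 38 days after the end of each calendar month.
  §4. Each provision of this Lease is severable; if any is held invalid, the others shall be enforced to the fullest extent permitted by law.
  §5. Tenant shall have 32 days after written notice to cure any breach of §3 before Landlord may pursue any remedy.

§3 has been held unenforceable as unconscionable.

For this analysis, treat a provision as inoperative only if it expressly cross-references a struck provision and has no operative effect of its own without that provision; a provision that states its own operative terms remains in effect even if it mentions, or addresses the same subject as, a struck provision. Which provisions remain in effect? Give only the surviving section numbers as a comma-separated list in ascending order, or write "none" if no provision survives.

1, 2, 4

§3 is struck. §5 merely fixes the cure period for breach of §3; with §3 gone it has nothing to operate on and falls away. Although §1 refers to §5, its operative terms do not depend on §5, so it remains in effect. Under the severability clause in §4, the remaining provisions continue in force. §1, §2, and §4 remain in effect.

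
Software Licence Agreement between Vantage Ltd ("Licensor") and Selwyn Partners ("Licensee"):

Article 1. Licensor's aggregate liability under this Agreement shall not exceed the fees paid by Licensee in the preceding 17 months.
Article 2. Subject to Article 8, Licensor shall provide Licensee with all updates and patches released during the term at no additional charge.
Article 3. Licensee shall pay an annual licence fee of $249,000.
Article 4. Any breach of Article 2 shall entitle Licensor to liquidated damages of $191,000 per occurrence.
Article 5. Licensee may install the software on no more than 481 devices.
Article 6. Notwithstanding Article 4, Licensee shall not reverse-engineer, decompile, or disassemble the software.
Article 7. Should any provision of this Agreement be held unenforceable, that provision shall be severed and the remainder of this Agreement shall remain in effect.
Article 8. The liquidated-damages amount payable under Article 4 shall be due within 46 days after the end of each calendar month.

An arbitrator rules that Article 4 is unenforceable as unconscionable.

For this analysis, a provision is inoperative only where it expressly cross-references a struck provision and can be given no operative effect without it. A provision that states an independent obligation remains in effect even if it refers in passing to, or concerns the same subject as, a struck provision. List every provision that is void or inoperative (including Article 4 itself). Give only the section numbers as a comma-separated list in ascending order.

4, 8

Article 4 is struck. Article 8 has no operative effect of its own apart from Article 4 and is therefore inoperative. Article 2 mentions Article 8 but its own obligation stands independently of Article 8, so Article 2 is not affected. Although Article 6 refers to Article 4, its operative terms do not depend on Article 4, so it remains in effect. Article 7 is a severability clause and preserves every provision that can still be given independent effect. The provisions still in force are Article 1, Article 2, Article 3, Article 5, Article 6, and Article 7.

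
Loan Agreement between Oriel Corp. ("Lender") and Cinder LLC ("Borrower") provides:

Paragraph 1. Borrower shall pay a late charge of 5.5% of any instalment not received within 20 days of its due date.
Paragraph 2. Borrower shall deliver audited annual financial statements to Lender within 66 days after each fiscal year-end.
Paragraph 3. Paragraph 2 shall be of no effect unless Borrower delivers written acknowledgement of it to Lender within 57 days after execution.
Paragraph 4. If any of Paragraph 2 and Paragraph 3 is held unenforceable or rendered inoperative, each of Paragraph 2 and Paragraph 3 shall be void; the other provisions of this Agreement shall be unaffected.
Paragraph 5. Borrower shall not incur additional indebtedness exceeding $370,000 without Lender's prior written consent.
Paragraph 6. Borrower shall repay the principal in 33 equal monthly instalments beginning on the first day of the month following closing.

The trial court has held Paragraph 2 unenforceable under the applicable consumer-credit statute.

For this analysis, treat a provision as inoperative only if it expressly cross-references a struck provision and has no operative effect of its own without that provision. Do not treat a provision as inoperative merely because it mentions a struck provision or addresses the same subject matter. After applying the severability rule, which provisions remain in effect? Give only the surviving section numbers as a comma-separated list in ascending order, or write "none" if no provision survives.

1, 4, 5, 6

Paragraph 2 is struck. Paragraph 3 has no operative effect of its own apart from Paragraph 2 and is therefore inoperative. Paragraph 4 declares Paragraph 2 and Paragraph 3 mutually dependent; since one of them has fallen, all of them are of no effect. The remainder continues in force under Paragraph 4. The provisions still in force are Paragraph 1, Paragraph 4, Paragraph 5, and Paragraph 6.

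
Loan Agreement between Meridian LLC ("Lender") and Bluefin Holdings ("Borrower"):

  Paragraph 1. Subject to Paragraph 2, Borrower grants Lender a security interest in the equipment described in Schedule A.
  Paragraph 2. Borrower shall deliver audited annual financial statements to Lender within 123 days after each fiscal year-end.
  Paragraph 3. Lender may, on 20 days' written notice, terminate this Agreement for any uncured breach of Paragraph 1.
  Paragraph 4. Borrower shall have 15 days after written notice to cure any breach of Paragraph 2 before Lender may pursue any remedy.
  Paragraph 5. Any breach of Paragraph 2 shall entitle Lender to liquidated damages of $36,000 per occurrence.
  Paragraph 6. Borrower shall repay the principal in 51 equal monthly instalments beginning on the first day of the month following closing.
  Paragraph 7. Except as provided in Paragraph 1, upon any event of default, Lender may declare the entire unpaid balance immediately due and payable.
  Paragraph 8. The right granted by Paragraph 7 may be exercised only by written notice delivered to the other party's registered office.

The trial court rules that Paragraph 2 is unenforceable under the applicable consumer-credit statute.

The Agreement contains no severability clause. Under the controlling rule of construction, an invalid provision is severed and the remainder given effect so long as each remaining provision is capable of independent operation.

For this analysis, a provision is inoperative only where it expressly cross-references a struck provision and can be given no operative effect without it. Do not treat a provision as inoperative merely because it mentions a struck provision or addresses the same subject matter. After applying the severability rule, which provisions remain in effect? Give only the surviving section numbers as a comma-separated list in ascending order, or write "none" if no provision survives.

Paragraph 2 is struck. The only function of Paragraph 4 is the cure period for breach of Paragraph 2, so it cannot stand once Paragraph 2 is removed. The whole of Paragraph 5 is the liquidated-damages amount, defined by reference to Paragraph 2, so Paragraph 5 cannot stand once Paragraph 2 is removed. Although Paragraph 1 refers to Paragraph 2, its operative terms do not depend on Paragraph 2, so it remains in effect. With no severability clause, the stated default rule severs what cannot stand and enforces each remaining provision that can operate on its own. That leaves Paragraph 1, Paragraph 3, Paragraph 6, Paragraph 7, and Paragraph 8 in effect.

1, 3, 6, 7, 8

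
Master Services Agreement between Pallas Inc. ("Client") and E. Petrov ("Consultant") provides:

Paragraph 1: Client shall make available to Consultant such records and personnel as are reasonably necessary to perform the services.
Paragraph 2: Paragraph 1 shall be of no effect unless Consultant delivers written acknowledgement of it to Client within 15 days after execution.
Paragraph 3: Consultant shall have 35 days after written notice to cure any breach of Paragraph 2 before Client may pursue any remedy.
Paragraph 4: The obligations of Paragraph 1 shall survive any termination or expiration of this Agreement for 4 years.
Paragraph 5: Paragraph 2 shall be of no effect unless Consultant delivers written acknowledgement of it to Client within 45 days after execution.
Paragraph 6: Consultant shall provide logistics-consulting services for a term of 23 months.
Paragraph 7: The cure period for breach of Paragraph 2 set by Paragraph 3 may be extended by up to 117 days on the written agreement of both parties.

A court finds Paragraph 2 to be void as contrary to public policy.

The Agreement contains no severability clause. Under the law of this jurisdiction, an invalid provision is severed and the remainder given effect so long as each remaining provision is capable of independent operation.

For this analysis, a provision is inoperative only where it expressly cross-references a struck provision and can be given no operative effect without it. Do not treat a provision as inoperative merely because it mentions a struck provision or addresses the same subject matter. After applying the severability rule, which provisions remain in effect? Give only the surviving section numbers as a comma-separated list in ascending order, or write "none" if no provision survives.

Paragraph 2 is struck. The only function of Paragraph 3 is the cure period for breach of Paragraph 2, so it cannot stand once Paragraph 2 is removed. Paragraph 5 has no operative effect of its own apart from Paragraph 2 and is therefore inoperative. The whole of Paragraph 7 is the extension of the cure period for breach of Paragraph 2, defined by reference to Paragraph 3, so Paragraph 7 cannot stand once Paragraph 3 is removed. With no severability clause, the stated default rule severs what cannot stand and enforces each remaining provision that can operate on its own. That leaves Paragraph 1, Paragraph 4, and Paragraph 6 in effect.

1, 4, 6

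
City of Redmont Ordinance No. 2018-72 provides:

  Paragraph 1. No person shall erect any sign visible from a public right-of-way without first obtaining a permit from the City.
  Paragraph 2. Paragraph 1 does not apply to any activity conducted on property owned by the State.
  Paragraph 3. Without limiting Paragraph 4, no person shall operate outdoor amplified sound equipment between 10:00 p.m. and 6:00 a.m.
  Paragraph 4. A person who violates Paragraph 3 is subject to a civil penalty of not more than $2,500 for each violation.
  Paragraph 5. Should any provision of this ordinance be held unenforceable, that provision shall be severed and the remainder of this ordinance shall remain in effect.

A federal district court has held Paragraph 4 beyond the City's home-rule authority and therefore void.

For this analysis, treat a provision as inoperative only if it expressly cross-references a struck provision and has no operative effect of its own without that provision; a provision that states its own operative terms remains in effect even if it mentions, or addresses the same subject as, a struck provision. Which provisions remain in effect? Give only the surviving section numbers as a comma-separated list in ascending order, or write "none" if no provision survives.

1, 2, 3, 5

Paragraph 4 is struck. Paragraph 3 mentions Paragraph 4 but its own obligation stands independently of Paragraph 4, so Paragraph 3 is not affected. No other provision's operative terms depend on Paragraph 4. Paragraph 5 is a severability clause and preserves every provision that can still be given independent effect. That leaves Paragraph 1, Paragraph 2, Paragraph 3, and Paragraph 5 in effect.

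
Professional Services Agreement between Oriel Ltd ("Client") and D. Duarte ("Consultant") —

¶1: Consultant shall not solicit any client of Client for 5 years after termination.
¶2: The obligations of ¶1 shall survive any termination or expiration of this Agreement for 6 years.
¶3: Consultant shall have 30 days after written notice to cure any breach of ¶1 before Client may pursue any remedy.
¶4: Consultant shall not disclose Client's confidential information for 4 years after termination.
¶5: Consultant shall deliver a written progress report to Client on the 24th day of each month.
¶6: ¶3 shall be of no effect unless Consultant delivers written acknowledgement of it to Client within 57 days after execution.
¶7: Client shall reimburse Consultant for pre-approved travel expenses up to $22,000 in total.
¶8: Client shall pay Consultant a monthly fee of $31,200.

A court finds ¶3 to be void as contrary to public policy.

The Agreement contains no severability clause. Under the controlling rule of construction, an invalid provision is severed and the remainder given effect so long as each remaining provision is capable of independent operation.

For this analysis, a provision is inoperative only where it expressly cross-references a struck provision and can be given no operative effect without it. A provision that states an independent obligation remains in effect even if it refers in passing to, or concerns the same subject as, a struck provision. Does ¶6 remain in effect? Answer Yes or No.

No

¶3 is struck. The only function of ¶6 is the acknowledgement condition for ¶3, so it cannot stand once ¶3 is removed. Under the stated default rule, only provisions that cannot operate independently fall away; the rest are enforced. The provisions still in force are ¶1, ¶2, ¶4, ¶5, ¶7, and ¶8. ¶6 is among the inoperative provisions, so the answer is no.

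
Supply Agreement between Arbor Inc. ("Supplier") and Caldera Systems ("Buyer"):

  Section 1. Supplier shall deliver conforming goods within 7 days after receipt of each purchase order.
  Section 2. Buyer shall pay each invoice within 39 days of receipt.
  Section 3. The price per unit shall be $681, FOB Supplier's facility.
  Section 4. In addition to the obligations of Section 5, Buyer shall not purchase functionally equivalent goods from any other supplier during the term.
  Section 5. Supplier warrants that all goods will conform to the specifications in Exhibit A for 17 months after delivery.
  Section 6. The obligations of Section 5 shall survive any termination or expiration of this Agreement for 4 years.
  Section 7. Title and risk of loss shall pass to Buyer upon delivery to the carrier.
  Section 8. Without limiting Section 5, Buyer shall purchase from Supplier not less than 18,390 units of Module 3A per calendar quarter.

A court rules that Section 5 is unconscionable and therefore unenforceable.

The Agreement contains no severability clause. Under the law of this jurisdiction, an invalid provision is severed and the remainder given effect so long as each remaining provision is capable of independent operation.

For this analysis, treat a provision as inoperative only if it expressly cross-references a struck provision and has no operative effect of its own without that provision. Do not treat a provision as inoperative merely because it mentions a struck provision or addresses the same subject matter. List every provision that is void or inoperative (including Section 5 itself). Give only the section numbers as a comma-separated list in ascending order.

Section 5 is struck. The only function of Section 6 is the survival period for Section 5, so it cannot stand once Section 5 is removed. Although Section 8 refers to Section 5, its operative terms do not depend on Section 5, so it remains in effect. Section 4 mentions Section 5 but its own obligation stands independently of Section 5, so Section 4 is not affected. Under the stated default rule, only provisions that cannot operate independently fall away; the rest are enforced. Section 1, Section 2, Section 3, Section 4, Section 7, and Section 8 remain in effect.

5, 6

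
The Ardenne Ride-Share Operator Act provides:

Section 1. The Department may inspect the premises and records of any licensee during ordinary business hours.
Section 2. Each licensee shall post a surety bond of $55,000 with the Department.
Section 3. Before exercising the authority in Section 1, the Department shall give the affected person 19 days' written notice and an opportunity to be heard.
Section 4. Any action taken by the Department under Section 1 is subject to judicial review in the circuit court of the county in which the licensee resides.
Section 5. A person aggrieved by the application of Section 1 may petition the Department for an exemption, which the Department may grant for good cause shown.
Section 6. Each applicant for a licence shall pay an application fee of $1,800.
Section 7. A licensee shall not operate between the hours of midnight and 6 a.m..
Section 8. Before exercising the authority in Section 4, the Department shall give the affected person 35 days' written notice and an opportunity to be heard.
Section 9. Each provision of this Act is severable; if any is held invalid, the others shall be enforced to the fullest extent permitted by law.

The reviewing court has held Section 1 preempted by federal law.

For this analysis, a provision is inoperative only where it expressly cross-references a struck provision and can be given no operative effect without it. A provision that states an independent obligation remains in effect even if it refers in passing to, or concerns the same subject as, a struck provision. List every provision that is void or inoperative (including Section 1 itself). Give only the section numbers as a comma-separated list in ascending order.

1, 3, 4, 5, 8

Section 1 is struck. Section 3 operates only by reference to Section 1, so it falls with Section 1. Section 4 operates only by reference to Section 1, so it falls with Section 1. Section 5 operates only by reference to Section 1, so it falls with Section 1. The only function of Section 8 is the notice-and-hearing requirement for Section 4, so it cannot stand once Section 4 is removed. Section 9 is a severability clause and preserves every provision that can still be given independent effect. The provisions still in force are Section 2, Section 6, Section 7, and Section 9.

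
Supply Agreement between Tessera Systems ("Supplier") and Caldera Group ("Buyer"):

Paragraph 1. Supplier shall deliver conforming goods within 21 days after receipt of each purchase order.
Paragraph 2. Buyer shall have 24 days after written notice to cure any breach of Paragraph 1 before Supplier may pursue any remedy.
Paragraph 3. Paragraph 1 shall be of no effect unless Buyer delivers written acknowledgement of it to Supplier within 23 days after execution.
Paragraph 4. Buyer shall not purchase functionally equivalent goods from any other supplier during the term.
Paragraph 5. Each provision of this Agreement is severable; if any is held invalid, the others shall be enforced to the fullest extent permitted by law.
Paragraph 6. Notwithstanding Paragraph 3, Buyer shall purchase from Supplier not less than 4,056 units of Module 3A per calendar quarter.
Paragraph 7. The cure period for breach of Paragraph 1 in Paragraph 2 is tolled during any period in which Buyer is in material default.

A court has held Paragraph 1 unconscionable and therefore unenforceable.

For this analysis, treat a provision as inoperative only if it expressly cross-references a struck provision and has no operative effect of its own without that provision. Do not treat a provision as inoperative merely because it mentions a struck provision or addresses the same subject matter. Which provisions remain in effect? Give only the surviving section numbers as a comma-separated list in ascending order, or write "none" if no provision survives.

4, 5, 6

Paragraph 1 is struck. Paragraph 2 operates only by reference to Paragraph 1, so it falls with Paragraph 1. Paragraph 3 operates only by reference to Paragraph 1, so it falls with Paragraph 1. Paragraph 7 has no operative effect of its own apart from Paragraph 2 and is therefore inoperative. Paragraph 6 mentions Paragraph 3 but its own obligation stands independently of Paragraph 3, so Paragraph 6 is not affected. Under the severability clause in Paragraph 5, the remaining provisions continue in force. The provisions still in force are Paragraph 4, Paragraph 5, and Paragraph 6.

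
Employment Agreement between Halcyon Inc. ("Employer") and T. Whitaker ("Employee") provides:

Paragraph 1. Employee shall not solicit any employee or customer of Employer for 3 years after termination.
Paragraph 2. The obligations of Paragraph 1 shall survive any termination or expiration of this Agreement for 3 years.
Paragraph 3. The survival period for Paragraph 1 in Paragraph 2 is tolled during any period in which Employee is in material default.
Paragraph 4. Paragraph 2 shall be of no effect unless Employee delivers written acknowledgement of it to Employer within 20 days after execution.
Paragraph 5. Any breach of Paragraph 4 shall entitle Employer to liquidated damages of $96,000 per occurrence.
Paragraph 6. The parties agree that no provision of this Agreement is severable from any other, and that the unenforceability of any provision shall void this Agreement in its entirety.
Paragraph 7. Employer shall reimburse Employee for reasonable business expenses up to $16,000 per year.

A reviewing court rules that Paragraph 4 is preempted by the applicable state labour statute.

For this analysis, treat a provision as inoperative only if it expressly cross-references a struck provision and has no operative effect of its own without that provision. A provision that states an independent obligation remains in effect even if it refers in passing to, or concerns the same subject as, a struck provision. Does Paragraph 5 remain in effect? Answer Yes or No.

Paragraph 4 is struck. Paragraph 5 operates only by reference to Paragraph 4, so it falls with Paragraph 4. Paragraph 6 provides that the Agreement is not severable, so the invalidity of any one provision voids the entire Agreement. No provision of the Agreement survives. Paragraph 5 is among the inoperative provisions, so the answer is no.

No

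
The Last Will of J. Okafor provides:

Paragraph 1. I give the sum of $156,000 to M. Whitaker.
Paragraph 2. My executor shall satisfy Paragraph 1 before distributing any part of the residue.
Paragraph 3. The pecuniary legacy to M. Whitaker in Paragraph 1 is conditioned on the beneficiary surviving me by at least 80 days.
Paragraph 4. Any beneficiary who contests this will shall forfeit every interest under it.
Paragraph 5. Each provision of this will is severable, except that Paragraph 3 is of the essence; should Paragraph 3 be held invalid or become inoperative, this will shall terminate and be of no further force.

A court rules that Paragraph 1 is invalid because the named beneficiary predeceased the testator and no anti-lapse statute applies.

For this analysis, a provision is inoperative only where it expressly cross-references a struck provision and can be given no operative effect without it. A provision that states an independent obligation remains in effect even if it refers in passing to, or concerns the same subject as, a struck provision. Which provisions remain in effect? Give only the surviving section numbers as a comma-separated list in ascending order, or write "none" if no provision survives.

Paragraph 1 is struck. Paragraph 2 merely fixes the priority direction for Paragraph 1; with Paragraph 1 gone it has nothing to operate on and falls away. The only function of Paragraph 3 is the survivorship condition on Paragraph 1, so it cannot stand once Paragraph 1 is removed. Paragraph 5 makes Paragraph 3 an essential term, and Paragraph 3 has been rendered inoperative by the cascade; under Paragraph 5, the entire will is therefore void. No provision of the will survives.

none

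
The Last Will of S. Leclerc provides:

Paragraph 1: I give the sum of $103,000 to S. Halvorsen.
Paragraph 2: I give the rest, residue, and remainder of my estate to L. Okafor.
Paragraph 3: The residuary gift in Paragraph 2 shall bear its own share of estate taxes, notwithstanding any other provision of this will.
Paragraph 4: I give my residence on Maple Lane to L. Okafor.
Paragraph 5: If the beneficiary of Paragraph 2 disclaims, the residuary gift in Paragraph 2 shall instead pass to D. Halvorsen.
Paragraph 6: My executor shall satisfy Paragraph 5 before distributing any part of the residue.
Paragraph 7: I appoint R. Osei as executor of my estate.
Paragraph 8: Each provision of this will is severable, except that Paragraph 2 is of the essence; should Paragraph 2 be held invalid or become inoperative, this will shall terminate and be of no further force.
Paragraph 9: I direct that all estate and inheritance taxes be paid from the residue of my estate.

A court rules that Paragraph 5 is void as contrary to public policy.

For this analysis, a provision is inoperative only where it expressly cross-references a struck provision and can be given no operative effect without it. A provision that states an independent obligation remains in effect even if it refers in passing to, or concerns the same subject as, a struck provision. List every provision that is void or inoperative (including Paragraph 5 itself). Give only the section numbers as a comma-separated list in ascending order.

Paragraph 5 is struck. Paragraph 6 merely fixes the priority direction for Paragraph 5; with Paragraph 5 gone it has nothing to operate on and falls away. Paragraph 8 makes Paragraph 2 an essential term, but Paragraph 2 is unaffected, so the severability proviso in Paragraph 8 preserves the remaining provisions. That leaves Paragraph 1, Paragraph 2, Paragraph 3, Paragraph 4, Paragraph 7, Paragraph 8, and Paragraph 9 in effect.

5, 6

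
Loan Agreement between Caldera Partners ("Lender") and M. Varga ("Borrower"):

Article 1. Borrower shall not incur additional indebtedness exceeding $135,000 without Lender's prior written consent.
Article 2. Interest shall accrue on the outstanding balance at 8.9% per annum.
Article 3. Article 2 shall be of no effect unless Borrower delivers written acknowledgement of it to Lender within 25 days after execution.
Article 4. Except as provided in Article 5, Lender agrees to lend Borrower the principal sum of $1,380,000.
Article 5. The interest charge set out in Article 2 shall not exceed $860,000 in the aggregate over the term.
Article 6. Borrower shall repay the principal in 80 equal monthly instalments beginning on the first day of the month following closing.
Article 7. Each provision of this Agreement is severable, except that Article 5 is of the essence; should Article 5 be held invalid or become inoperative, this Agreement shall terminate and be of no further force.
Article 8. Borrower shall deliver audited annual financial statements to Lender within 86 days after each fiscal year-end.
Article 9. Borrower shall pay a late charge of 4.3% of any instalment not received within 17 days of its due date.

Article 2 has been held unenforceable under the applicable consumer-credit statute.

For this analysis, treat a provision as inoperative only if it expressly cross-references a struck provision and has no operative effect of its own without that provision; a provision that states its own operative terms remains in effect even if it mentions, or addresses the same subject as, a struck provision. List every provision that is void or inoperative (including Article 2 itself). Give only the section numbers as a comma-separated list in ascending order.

Article 2 is struck. The only function of Article 3 is the acknowledgement condition for Article 2, so it cannot stand once Article 2 is removed. The whole of Article 5 is the aggregate cap on the interest charge, defined by reference to Article 2, so Article 5 cannot stand once Article 2 is removed. Article 7 makes Article 5 an essential term, and Article 5 has been rendered inoperative by the cascade; under Article 7, the entire Agreement is therefore void. No provision of the Agreement survives.

1, 2, 3, 4, 5, 6, 7, 8, 9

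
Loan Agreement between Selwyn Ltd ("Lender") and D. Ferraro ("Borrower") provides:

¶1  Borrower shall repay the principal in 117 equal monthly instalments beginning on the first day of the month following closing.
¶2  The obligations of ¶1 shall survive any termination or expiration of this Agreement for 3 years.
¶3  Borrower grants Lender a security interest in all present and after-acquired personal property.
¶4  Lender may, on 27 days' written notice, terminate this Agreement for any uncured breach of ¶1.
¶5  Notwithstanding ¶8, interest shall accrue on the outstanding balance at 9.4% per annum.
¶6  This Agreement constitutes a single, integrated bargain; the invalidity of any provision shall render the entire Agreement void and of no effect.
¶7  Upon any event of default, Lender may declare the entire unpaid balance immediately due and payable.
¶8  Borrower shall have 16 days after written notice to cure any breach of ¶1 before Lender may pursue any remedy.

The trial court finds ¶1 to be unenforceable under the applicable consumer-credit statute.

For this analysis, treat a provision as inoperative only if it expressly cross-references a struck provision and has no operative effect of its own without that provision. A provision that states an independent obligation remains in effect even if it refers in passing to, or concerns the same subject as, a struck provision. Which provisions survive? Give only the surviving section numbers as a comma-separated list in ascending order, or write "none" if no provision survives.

¶1 is struck. ¶2 has no operative effect of its own apart from ¶1 and is therefore inoperative. The only function of ¶4 is the termination right for breach of ¶1, so it cannot stand once ¶1 is removed. The only function of ¶8 is the cure period for breach of ¶1, so it cannot stand once ¶1 is removed. ¶6 provides that the Agreement is not severable, so the invalidity of any one provision voids the entire Agreement. No provision of the Agreement survives.

none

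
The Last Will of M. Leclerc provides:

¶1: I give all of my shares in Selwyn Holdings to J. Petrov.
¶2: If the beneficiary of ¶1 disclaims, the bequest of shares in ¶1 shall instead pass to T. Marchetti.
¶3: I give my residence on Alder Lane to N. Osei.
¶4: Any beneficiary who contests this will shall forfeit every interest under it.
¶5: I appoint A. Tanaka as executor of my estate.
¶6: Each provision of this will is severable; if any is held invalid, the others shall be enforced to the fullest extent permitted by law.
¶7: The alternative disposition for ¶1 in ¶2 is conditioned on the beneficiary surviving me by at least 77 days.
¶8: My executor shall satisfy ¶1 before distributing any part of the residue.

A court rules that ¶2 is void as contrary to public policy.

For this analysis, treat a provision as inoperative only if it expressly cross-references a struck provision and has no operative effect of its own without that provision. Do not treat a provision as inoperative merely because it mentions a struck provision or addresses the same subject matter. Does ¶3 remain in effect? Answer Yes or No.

Yes

¶2 is struck. The only function of ¶7 is the survivorship condition on ¶2, so it cannot stand once ¶2 is removed. ¶6 is a severability clause and preserves every provision that can still be given independent effect. ¶1, ¶3, ¶4, ¶5, ¶6, and ¶8 remain in effect. ¶3 is among the surviving provisions, so the answer is yes.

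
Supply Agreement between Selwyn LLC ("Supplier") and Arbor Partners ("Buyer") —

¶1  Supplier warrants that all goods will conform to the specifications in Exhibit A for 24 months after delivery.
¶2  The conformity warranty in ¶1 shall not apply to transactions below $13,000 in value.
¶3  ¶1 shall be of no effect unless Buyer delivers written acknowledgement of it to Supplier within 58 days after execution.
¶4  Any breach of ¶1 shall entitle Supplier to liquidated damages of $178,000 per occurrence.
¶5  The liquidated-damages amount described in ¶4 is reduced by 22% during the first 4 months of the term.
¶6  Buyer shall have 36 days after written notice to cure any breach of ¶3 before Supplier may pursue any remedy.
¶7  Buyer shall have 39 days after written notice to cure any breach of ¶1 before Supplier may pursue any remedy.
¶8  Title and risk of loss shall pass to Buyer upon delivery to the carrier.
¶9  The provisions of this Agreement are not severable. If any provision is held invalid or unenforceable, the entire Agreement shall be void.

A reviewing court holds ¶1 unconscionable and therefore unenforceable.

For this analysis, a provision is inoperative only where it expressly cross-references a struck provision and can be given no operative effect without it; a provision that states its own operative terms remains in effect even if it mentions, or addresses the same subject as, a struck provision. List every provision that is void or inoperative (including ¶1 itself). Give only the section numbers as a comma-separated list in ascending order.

1, 2, 3, 4, 5, 6, 7, 8, 9

¶1 is struck. ¶2 does nothing except set the carve-out from the conformity warranty by reference to ¶1; with ¶1 gone it has no independent effect and is inoperative. The only function of ¶3 is the acknowledgement condition for ¶1, so it cannot stand once ¶1 is removed. ¶4 does nothing except set the liquidated-damages amount by reference to ¶1; with ¶1 gone it has no independent effect and is inoperative. ¶7 has no operative effect of its own apart from ¶1 and is therefore inoperative. ¶5 does nothing except set the introductory reduction to the liquidated-damages amount by reference to ¶4; with ¶4 gone it has no independent effect and is inoperative. ¶6 has no operative effect of its own apart from ¶3 and is therefore inoperative. ¶9 provides that the Agreement is not severable, so the invalidity of any one provision voids the entire Agreement. No provision of the Agreement survives.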